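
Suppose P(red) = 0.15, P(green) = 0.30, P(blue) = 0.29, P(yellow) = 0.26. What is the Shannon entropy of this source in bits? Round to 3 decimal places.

H = −Σ pᵢ log₂ pᵢ.
−0.15·log₂(0.15) = 0.4105
−0.30·log₂(0.30) = 0.5211
−0.29·log₂(0.29) = 0.5179
−0.26·log₂(0.26) = 0.5053
Sum ≈ 1.9548 → 1.955 bits.

1.955 bits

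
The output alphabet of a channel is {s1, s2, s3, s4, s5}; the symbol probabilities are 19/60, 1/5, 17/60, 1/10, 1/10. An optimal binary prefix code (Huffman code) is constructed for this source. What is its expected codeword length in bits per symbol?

Repeatedly combine the two least-probable nodes; the expected code length is the sum of the merged weights.
merge 1/10 + 1/10 → 1/5
merge 1/5 + 1/5 → 2/5
merge 17/60 + 19/60 → 3/5
merge 2/5 + 3/5 → 1
L = 1/5 + 2/5 + 3/5 + 1 = 11/5 = 2.2 bits/symbol.

2.2 bits/symbol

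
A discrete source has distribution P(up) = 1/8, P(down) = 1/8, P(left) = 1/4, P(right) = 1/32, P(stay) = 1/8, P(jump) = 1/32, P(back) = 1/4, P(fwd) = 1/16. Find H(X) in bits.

Each probability is a power of 1/2, so log₂(1/p) is an integer.
H = Σ p·log₂(1/p) = 1/8·3 + 1/8·3 + 1/4·2 + 1/32·5 + 1/8·3 + 1/32·5 + 1/4·2 + 1/16·4 = 2.6875 bits.

2.6875 bits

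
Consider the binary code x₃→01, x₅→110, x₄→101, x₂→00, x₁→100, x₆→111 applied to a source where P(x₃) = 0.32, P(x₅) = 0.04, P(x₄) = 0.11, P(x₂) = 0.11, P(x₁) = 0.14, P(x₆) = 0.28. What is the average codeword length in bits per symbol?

L̄ = Σ pᵢ·ℓᵢ = 0.32·2 + 0.04·3 + 0.11·3 + 0.11·2 + 0.14·3 + 0.28·3 = 2.57 bits/symbol.

2.57 bits/symbol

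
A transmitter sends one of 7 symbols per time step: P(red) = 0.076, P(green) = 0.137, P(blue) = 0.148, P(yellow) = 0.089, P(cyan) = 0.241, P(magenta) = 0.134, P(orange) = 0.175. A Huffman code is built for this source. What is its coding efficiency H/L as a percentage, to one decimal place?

Entropy H = −Σ p log₂ p ≈ 2.7173 bits.
Huffman merges: 19/250+89/1000→33/200; 67/500+137/1000→271/1000; 37/250+33/200→313/1000; 7/40+241/1000→52/125; 271/1000+313/1000→73/125; 52/125+73/125→1. L = 2749/1000 ≈ 2.7490.
Efficiency = H/L = 2.7173/2.7490 = 98.8%.

98.8%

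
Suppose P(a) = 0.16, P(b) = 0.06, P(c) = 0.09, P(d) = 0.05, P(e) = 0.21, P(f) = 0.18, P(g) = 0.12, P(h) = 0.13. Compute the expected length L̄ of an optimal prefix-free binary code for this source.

Repeatedly combine the two least-probable nodes; the expected code length is the sum of the merged weights.
merge 1/20 + 3/50 → 11/100
merge 9/100 + 11/100 → 1/5
merge 3/25 + 13/100 → 1/4
merge 4/25 + 9/50 → 17/50
merge 1/5 + 21/100 → 41/100
merge 1/4 + 17/50 → 59/100
merge 41/100 + 59/100 → 1
L = 11/100 + 1/5 + 1/4 + 17/50 + 41/100 + 59/100 + 1 = 29/10 = 2.9 bits/symbol.

2.9 bits/symbol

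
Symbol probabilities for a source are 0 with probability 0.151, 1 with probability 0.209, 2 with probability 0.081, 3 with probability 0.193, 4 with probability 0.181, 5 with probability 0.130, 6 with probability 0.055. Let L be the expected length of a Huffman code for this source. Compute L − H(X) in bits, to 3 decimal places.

Entropy H = −Σ p log₂ p ≈ 2.6947 bits.
Huffman merges: 11/200+81/1000→17/125; 13/100+17/125→133/500; 151/1000+181/1000→83/250; 193/1000+209/1000→201/500; 133/500+83/250→299/500; 201/500+299/500→1. L = 1367/500 ≈ 2.7340.
L − H = 2.7340 − 2.6947 = 0.039 bits.

0.039 bits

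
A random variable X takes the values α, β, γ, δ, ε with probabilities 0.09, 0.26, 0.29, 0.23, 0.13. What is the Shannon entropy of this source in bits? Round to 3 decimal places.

H = −Σ pᵢ log₂ pᵢ.
−0.09·log₂(0.09) = 0.3127
−0.26·log₂(0.26) = 0.5053
−0.29·log₂(0.29) = 0.5179
−0.23·log₂(0.23) = 0.4877
−0.13·log₂(0.13) = 0.3826
Sum ≈ 2.2062 → 2.206 bits.

2.206 bits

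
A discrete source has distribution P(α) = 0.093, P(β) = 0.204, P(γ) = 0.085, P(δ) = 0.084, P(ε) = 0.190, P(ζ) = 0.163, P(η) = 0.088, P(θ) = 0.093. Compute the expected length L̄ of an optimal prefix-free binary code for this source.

Repeatedly combine the two least-probable nodes; the expected code length is the sum of the merged weights.
merge 21/250 + 17/200 → 169/1000
merge 11/125 + 93/1000 → 181/1000
merge 93/1000 + 163/1000 → 32/125
merge 169/1000 + 181/1000 → 7/20
merge 19/100 + 51/250 → 197/500
merge 32/125 + 7/20 → 303/500
merge 197/500 + 303/500 → 1
L = 169/1000 + 181/1000 + 32/125 + 7/20 + 197/500 + 303/500 + 1 = 739/250 = 2.956 bits/symbol.

2.956 bits/symbol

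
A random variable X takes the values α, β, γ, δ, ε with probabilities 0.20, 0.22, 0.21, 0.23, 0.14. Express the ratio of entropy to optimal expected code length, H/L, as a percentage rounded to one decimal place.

98.4%

Entropy H = −Σ p log₂ p ≈ 2.3026 bits.
Huffman merges: 7/50+1/5→17/50; 21/100+11/50→43/100; 23/100+17/50→57/100; 43/100+57/100→1. L = 117/50 ≈ 2.3400.
Efficiency = H/L = 2.3026/2.3400 = 98.4%.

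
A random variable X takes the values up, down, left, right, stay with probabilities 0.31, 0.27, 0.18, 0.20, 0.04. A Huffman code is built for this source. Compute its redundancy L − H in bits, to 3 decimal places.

Entropy H = −Σ p log₂ p ≈ 2.1293 bits.
Huffman merges: 1/25+9/50→11/50; 1/5+11/50→21/50; 27/100+31/100→29/50; 21/50+29/50→1. L = 111/50 ≈ 2.2200.
L − H = 2.2200 − 2.1293 = 0.091 bits.

0.091 bits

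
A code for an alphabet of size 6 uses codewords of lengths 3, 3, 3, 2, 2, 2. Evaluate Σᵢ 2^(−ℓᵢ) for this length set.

1.125

With common denominator 2^3 = 8: Σ 2^(−ℓᵢ) = 1/8 + 1/8 + 1/8 + 2/8 + 2/8 + 2/8 = 9/8 = 1.125.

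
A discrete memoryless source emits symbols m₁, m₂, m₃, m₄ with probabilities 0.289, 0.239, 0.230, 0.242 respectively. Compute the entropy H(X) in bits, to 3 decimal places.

1.994 bits

H = −Σ pᵢ log₂ pᵢ.
−0.289·log₂(0.289) = 0.5176
−0.239·log₂(0.239) = 0.4935
−0.230·log₂(0.230) = 0.4877
−0.242·log₂(0.242) = 0.4954
Sum ≈ 1.9941 → 1.994 bits.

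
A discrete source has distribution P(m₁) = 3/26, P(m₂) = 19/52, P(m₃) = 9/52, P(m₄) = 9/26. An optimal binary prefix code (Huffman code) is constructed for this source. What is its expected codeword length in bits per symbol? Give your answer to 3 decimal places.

Repeatedly combine the two least-probable nodes; the expected code length is the sum of the merged weights.
merge 3/26 + 9/52 → 15/52
merge 15/52 + 9/26 → 33/52
merge 19/52 + 33/52 → 1
L = 15/52 + 33/52 + 1 = 25/13 ≈ 1.923 bits/symbol.

1.923 bits/symbol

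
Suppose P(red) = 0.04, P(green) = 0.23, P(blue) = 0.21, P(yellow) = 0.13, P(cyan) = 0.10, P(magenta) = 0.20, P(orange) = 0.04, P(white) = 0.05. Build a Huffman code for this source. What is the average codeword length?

Repeatedly combine the two least-probable nodes; the expected code length is the sum of the merged weights.
merge 1/25 + 1/25 → 2/25
merge 1/20 + 2/25 → 13/100
merge 1/10 + 13/100 → 23/100
merge 13/100 + 1/5 → 33/100
merge 21/100 + 23/100 → 11/25
merge 23/100 + 33/100 → 14/25
merge 11/25 + 14/25 → 1
L = 2/25 + 13/100 + 23/100 + 33/100 + 11/25 + 14/25 + 1 = 277/100 = 2.77 bits/symbol.

2.77 bits/symbol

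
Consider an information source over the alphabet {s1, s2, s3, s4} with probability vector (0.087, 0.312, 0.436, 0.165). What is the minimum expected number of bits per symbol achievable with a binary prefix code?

Repeatedly combine the two least-probable nodes; the expected code length is the sum of the merged weights.
merge 87/1000 + 33/200 → 63/250
merge 63/250 + 39/125 → 141/250
merge 109/250 + 141/250 → 1
L = 63/250 + 141/250 + 1 = 227/125 = 1.816 bits/symbol.

1.816 bits/symbol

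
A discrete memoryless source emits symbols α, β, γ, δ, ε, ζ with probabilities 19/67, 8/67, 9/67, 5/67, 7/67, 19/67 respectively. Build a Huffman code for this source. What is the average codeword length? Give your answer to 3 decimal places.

Repeatedly combine the two least-probable nodes; the expected code length is the sum of the merged weights.
merge 5/67 + 7/67 → 12/67
merge 8/67 + 9/67 → 17/67
merge 12/67 + 17/67 → 29/67
merge 19/67 + 19/67 → 38/67
merge 29/67 + 38/67 → 1
L = 12/67 + 17/67 + 29/67 + 38/67 + 1 = 163/67 ≈ 2.433 bits/symbol.

2.433 bits/symbol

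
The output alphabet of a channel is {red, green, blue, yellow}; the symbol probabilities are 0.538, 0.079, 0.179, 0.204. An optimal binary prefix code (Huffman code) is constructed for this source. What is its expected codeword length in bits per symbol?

1.72 bits/symbol

Repeatedly combine the two least-probable nodes; the expected code length is the sum of the merged weights.
merge 79/1000 + 179/1000 → 129/500
merge 51/250 + 129/500 → 231/500
merge 231/500 + 269/500 → 1
L = 129/500 + 231/500 + 1 = 43/25 = 1.72 bits/symbol.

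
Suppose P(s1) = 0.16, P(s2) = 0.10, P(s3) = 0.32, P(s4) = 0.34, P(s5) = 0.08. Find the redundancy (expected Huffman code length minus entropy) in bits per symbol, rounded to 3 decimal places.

Entropy H = −Σ p log₂ p ≈ 2.1019 bits.
Huffman merges: 2/25+1/10→9/50; 4/25+9/50→17/50; 8/25+17/50→33/50; 17/50+33/50→1. L = 109/50 ≈ 2.1800.
L − H = 2.1800 − 2.1019 = 0.078 bits.

0.078 bits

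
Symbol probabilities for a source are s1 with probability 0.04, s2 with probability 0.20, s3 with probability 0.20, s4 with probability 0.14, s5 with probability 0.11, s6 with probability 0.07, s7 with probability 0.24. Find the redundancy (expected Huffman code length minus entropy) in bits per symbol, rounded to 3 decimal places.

Entropy H = −Σ p log₂ p ≈ 2.6246 bits.
Huffman merges: 1/25+7/100→11/100; 11/100+11/100→11/50; 7/50+1/5→17/50; 1/5+11/50→21/50; 6/25+17/50→29/50; 21/50+29/50→1. L = 267/100 ≈ 2.6700.
L − H = 2.6700 − 2.6246 = 0.045 bits.

0.045 bits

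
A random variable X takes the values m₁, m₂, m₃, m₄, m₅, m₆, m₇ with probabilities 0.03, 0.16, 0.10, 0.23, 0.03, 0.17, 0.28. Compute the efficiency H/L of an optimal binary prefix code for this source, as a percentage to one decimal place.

98.2%

Entropy H = −Σ p log₂ p ≈ 2.4952 bits.
Huffman merges: 3/100+3/100→3/50; 3/50+1/10→4/25; 4/25+4/25→8/25; 17/100+23/100→2/5; 7/25+8/25→3/5; 2/5+3/5→1. L = 127/50 ≈ 2.5400.
Efficiency = H/L = 2.4952/2.5400 = 98.2%.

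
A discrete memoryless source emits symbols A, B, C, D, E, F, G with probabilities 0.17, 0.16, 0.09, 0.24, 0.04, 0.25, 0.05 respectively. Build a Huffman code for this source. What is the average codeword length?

2.6 bits/symbol

Repeatedly combine the two least-probable nodes; the expected code length is the sum of the merged weights.
merge 1/25 + 1/20 → 9/100
merge 9/100 + 9/100 → 9/50
merge 4/25 + 17/100 → 33/100
merge 9/50 + 6/25 → 21/50
merge 1/4 + 33/100 → 29/50
merge 21/50 + 29/50 → 1
L = 9/100 + 9/50 + 33/100 + 21/50 + 29/50 + 1 = 13/5 = 2.6 bits/symbol.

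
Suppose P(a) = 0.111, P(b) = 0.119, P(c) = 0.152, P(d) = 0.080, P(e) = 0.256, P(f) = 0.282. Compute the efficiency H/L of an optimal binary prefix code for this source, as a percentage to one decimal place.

Entropy H = −Σ p log₂ p ≈ 2.4403 bits.
Huffman merges: 2/25+111/1000→191/1000; 119/1000+19/125→271/1000; 191/1000+32/125→447/1000; 271/1000+141/500→553/1000; 447/1000+553/1000→1. L = 1231/500 ≈ 2.4620.
Efficiency = H/L = 2.4403/2.4620 = 99.1%.

99.1%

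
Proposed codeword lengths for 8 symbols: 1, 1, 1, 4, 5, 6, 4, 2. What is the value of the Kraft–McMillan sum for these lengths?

1.921875

With common denominator 2^6 = 64: Σ 2^(−ℓᵢ) = 32/64 + 32/64 + 32/64 + 4/64 + 2/64 + 1/64 + 4/64 + 16/64 = 123/64 = 1.921875.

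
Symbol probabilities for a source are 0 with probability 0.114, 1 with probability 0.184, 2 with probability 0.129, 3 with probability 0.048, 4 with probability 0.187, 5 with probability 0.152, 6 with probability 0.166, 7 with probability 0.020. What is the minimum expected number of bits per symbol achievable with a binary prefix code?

2.879 bits/symbol

Repeatedly combine the two least-probable nodes; the expected code length is the sum of the merged weights.
merge 1/50 + 6/125 → 17/250
merge 17/250 + 57/500 → 91/500
merge 129/1000 + 19/125 → 281/1000
merge 83/500 + 91/500 → 87/250
merge 23/125 + 187/1000 → 371/1000
merge 281/1000 + 87/250 → 629/1000
merge 371/1000 + 629/1000 → 1
L = 17/250 + 91/500 + 281/1000 + 87/250 + 371/1000 + 629/1000 + 1 = 2879/1000 = 2.879 bits/symbol.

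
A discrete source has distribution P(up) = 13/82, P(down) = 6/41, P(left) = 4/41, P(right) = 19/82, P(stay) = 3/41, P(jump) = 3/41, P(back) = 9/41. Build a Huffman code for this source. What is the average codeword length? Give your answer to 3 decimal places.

2.695 bits/symbol

Repeatedly combine the two least-probable nodes; the expected code length is the sum of the merged weights.
merge 3/41 + 3/41 → 6/41
merge 4/41 + 6/41 → 10/41
merge 6/41 + 13/82 → 25/82
merge 9/41 + 19/82 → 37/82
merge 10/41 + 25/82 → 45/82
merge 37/82 + 45/82 → 1
L = 6/41 + 10/41 + 25/82 + 37/82 + 45/82 + 1 = 221/82 ≈ 2.695 bits/symbol.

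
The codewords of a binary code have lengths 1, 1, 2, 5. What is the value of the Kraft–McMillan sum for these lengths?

With common denominator 2^5 = 32: Σ 2^(−ℓᵢ) = 16/32 + 16/32 + 8/32 + 1/32 = 41/32 = 1.28125.

1.28125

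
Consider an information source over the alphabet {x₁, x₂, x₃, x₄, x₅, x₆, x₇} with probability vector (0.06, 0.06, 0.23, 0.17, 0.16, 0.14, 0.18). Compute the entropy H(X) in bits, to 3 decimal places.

2.675 bits

H = −Σ pᵢ log₂ pᵢ.
−0.06·log₂(0.06) = 0.2435
−0.06·log₂(0.06) = 0.2435
−0.23·log₂(0.23) = 0.4877
−0.17·log₂(0.17) = 0.4346
−0.16·log₂(0.16) = 0.4230
−0.14·log₂(0.14) = 0.3971
−0.18·log₂(0.18) = 0.4453
Sum ≈ 2.6748 → 2.675 bits.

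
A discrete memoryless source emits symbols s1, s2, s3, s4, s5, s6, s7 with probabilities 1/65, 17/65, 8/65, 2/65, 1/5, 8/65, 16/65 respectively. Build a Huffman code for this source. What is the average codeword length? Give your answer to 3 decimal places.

2.508 bits/symbol

Repeatedly combine the two least-probable nodes; the expected code length is the sum of the merged weights.
merge 1/65 + 2/65 → 3/65
merge 3/65 + 8/65 → 11/65
merge 8/65 + 11/65 → 19/65
merge 1/5 + 16/65 → 29/65
merge 17/65 + 19/65 → 36/65
merge 29/65 + 36/65 → 1
L = 3/65 + 11/65 + 19/65 + 29/65 + 36/65 + 1 = 163/65 ≈ 2.508 bits/symbol.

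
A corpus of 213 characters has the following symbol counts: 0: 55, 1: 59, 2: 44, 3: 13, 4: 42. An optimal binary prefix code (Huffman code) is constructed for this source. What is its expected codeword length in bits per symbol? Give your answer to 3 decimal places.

2.258 bits/symbol

Probabilities are the counts divided by 213.
Repeatedly combine the two least-probable nodes; the expected code length is the sum of the merged weights.
merge 13/213 + 14/71 → 55/213
merge 44/213 + 55/213 → 33/71
merge 55/213 + 59/213 → 38/71
merge 33/71 + 38/71 → 1
L = 55/213 + 33/71 + 38/71 + 1 = 481/213 ≈ 2.258 bits/symbol.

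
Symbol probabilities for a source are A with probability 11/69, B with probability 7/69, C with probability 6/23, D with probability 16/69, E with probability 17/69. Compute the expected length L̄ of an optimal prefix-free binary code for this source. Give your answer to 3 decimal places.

2.261 bits/symbol

Repeatedly combine the two least-probable nodes; the expected code length is the sum of the merged weights.
merge 7/69 + 11/69 → 6/23
merge 16/69 + 17/69 → 11/23
merge 6/23 + 6/23 → 12/23
merge 11/23 + 12/23 → 1
L = 6/23 + 11/23 + 12/23 + 1 = 52/23 ≈ 2.261 bits/symbol.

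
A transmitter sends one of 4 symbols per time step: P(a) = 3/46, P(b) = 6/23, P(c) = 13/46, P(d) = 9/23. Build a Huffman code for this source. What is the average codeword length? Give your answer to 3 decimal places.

1.935 bits/symbol

Repeatedly combine the two least-probable nodes; the expected code length is the sum of the merged weights.
merge 3/46 + 6/23 → 15/46
merge 13/46 + 15/46 → 14/23
merge 9/23 + 14/23 → 1
L = 15/46 + 14/23 + 1 = 89/46 ≈ 1.935 bits/symbol.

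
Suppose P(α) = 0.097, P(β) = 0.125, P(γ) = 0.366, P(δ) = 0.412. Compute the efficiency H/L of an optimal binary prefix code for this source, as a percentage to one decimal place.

97.2%

Entropy H = −Σ p log₂ p ≈ 1.7593 bits.
Huffman merges: 97/1000+1/8→111/500; 111/500+183/500→147/250; 103/250+147/250→1. L = 181/100 ≈ 1.8100.
Efficiency = H/L = 1.7593/1.8100 = 97.2%.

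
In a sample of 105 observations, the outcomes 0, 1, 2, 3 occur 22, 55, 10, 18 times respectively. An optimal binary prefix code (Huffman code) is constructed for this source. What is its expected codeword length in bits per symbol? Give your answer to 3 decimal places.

1.743 bits/symbol

Probabilities are the counts divided by 105.
Repeatedly combine the two least-probable nodes; the expected code length is the sum of the merged weights.
merge 2/21 + 6/35 → 4/15
merge 22/105 + 4/15 → 10/21
merge 10/21 + 11/21 → 1
L = 4/15 + 10/21 + 1 = 61/35 ≈ 1.743 bits/symbol.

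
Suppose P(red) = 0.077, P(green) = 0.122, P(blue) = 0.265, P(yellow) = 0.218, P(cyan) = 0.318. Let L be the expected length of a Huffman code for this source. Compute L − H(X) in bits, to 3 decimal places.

0.031 bits

Entropy H = −Σ p log₂ p ≈ 2.1675 bits.
Huffman merges: 77/1000+61/500→199/1000; 199/1000+109/500→417/1000; 53/200+159/500→583/1000; 417/1000+583/1000→1. L = 2199/1000 ≈ 2.1990.
L − H = 2.1990 − 2.1675 = 0.031 bits.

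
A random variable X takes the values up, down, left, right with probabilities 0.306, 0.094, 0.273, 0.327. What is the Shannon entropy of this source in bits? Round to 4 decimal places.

H = −Σ pᵢ log₂ pᵢ.
−0.306·log₂(0.306) = 0.5228
−0.094·log₂(0.094) = 0.3207
−0.273·log₂(0.273) = 0.5113
−0.327·log₂(0.327) = 0.5273
Sum ≈ 1.8821 → 1.8821 bits.

1.8821 bits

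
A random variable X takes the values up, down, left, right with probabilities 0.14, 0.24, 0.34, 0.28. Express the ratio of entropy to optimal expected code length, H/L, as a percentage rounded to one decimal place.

96.7%

Entropy H = −Σ p log₂ p ≈ 1.9346 bits.
Huffman merges: 7/50+6/25→19/50; 7/25+17/50→31/50; 19/50+31/50→1. L = 2 ≈ 2.0000.
Efficiency = H/L = 1.9346/2.0000 = 96.7%.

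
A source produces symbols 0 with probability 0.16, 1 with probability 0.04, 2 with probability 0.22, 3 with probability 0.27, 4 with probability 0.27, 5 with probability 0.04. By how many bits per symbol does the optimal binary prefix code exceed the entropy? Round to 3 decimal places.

Entropy H = −Σ p log₂ p ≈ 2.2951 bits.
Huffman merges: 1/25+1/25→2/25; 2/25+4/25→6/25; 11/50+6/25→23/50; 27/100+27/100→27/50; 23/50+27/50→1. L = 58/25 ≈ 2.3200.
L − H = 2.3200 − 2.2951 = 0.025 bits.

0.025 bits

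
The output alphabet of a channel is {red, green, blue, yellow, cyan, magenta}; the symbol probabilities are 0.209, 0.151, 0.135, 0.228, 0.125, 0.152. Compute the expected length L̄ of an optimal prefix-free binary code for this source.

2.563 bits/symbol

Repeatedly combine the two least-probable nodes; the expected code length is the sum of the merged weights.
merge 1/8 + 27/200 → 13/50
merge 151/1000 + 19/125 → 303/1000
merge 209/1000 + 57/250 → 437/1000
merge 13/50 + 303/1000 → 563/1000
merge 437/1000 + 563/1000 → 1
L = 13/50 + 303/1000 + 437/1000 + 563/1000 + 1 = 2563/1000 = 2.563 bits/symbol.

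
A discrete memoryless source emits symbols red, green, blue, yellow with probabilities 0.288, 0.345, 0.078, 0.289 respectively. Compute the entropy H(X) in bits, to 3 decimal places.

1.852 bits

H = −Σ pᵢ log₂ pᵢ.
−0.288·log₂(0.288) = 0.5172
−0.345·log₂(0.345) = 0.5297
−0.078·log₂(0.078) = 0.2871
−0.289·log₂(0.289) = 0.5176
Sum ≈ 1.8515 → 1.852 bits.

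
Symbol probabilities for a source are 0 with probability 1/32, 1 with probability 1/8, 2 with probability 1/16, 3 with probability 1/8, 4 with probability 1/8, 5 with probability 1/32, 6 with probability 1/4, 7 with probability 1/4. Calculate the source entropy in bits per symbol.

2.6875 bits

Each probability is a power of 1/2, so log₂(1/p) is an integer.
H = Σ p·log₂(1/p) = 1/32·5 + 1/8·3 + 1/16·4 + 1/8·3 + 1/8·3 + 1/32·5 + 1/4·2 + 1/4·2 = 2.6875 bits.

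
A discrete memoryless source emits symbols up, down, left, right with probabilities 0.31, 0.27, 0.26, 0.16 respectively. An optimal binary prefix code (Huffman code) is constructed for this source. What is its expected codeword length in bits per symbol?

Repeatedly combine the two least-probable nodes; the expected code length is the sum of the merged weights.
merge 4/25 + 13/50 → 21/50
merge 27/100 + 31/100 → 29/50
merge 21/50 + 29/50 → 1
L = 21/50 + 29/50 + 1 = 2 bits/symbol.

2 bits/symbol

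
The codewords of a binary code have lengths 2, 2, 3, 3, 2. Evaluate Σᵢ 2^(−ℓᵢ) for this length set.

With common denominator 2^3 = 8: Σ 2^(−ℓᵢ) = 2/8 + 2/8 + 1/8 + 1/8 + 2/8 = 8/8 = 1.

1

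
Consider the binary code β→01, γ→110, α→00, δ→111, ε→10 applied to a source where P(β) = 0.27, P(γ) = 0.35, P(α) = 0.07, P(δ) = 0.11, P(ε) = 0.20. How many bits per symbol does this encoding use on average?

2.46 bits/symbol

L̄ = Σ pᵢ·ℓᵢ = 0.27·2 + 0.35·3 + 0.07·2 + 0.11·3 + 0.20·2 = 2.46 bits/symbol.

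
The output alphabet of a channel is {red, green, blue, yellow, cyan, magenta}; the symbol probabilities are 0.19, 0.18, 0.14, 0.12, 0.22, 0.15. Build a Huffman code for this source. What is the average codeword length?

2.59 bits/symbol

Repeatedly combine the two least-probable nodes; the expected code length is the sum of the merged weights.
merge 3/25 + 7/50 → 13/50
merge 3/20 + 9/50 → 33/100
merge 19/100 + 11/50 → 41/100
merge 13/50 + 33/100 → 59/100
merge 41/100 + 59/100 → 1
L = 13/50 + 33/100 + 41/100 + 59/100 + 1 = 259/100 = 2.59 bits/symbol.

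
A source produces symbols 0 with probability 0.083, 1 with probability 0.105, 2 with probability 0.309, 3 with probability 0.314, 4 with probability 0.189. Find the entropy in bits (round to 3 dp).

H = −Σ pᵢ log₂ pᵢ.
−0.083·log₂(0.083) = 0.2980
−0.105·log₂(0.105) = 0.3414
−0.309·log₂(0.309) = 0.5235
−0.314·log₂(0.314) = 0.5247
−0.189·log₂(0.189) = 0.4543
Sum ≈ 2.1420 → 2.142 bits.

2.142 bits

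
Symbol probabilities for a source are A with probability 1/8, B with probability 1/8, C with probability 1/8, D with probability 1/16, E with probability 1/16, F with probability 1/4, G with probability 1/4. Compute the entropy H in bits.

2.625 bits

Each probability is a power of 1/2, so log₂(1/p) is an integer.
H = Σ p·log₂(1/p) = 1/8·3 + 1/8·3 + 1/8·3 + 1/16·4 + 1/16·4 + 1/4·2 + 1/4·2 = 2.625 bits.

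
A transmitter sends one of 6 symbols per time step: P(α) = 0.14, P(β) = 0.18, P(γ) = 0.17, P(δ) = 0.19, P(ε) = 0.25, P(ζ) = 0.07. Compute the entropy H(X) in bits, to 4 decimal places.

2.5008 bits

H = −Σ pᵢ log₂ pᵢ.
−0.14·log₂(0.14) = 0.3971
−0.18·log₂(0.18) = 0.4453
−0.17·log₂(0.17) = 0.4346
−0.19·log₂(0.19) = 0.4552
−0.25·log₂(0.25) = 0.5000
−0.07·log₂(0.07) = 0.2686
Sum ≈ 2.5008 → 2.5008 bits.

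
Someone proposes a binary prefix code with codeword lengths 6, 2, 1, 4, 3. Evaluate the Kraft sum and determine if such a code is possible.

0.953125; yes

With common denominator 2^6 = 64: Σ 2^(−ℓᵢ) = 1/64 + 16/64 + 32/64 + 4/64 + 8/64 = 61/64 = 0.953125.
Kraft's inequality requires Σ ≤ 1; here Σ = 0.953125 ≤ 1, so such a prefix code exists.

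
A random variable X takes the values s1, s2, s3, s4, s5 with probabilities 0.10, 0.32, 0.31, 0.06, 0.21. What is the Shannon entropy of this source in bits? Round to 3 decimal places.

2.098 bits

H = −Σ pᵢ log₂ pᵢ.
−0.10·log₂(0.10) = 0.3322
−0.32·log₂(0.32) = 0.5260
−0.31·log₂(0.31) = 0.5238
−0.06·log₂(0.06) = 0.2435
−0.21·log₂(0.21) = 0.4728
Sum ≈ 2.0984 → 2.098 bits.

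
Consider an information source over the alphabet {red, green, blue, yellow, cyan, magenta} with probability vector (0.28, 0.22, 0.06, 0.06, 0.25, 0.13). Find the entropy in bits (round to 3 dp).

H = −Σ pᵢ log₂ pᵢ.
−0.28·log₂(0.28) = 0.5142
−0.22·log₂(0.22) = 0.4806
−0.06·log₂(0.06) = 0.2435
−0.06·log₂(0.06) = 0.2435
−0.25·log₂(0.25) = 0.5000
−0.13·log₂(0.13) = 0.3826
Sum ≈ 2.3645 → 2.365 bits.

2.365 bits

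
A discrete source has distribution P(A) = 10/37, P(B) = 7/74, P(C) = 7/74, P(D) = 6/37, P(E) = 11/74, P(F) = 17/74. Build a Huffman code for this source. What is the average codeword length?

2.5 bits/symbol

Repeatedly combine the two least-probable nodes; the expected code length is the sum of the merged weights.
merge 7/74 + 7/74 → 7/37
merge 11/74 + 6/37 → 23/74
merge 7/37 + 17/74 → 31/74
merge 10/37 + 23/74 → 43/74
merge 31/74 + 43/74 → 1
L = 7/37 + 23/74 + 31/74 + 43/74 + 1 = 5/2 = 2.5 bits/symbol.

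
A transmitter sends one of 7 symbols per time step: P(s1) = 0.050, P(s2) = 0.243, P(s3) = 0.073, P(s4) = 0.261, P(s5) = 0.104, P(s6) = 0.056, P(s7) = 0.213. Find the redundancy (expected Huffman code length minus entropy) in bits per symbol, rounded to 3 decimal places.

Entropy H = −Σ p log₂ p ≈ 2.5412 bits.
Huffman merges: 1/20+7/125→53/500; 73/1000+13/125→177/1000; 53/500+177/1000→283/1000; 213/1000+243/1000→57/125; 261/1000+283/1000→68/125; 57/125+68/125→1. L = 1283/500 ≈ 2.5660.
L − H = 2.5660 − 2.5412 = 0.025 bits.

0.025 bits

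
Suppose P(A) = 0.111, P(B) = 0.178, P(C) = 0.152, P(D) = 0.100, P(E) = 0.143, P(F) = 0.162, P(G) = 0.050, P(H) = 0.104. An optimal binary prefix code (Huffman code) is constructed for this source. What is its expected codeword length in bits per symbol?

Repeatedly combine the two least-probable nodes; the expected code length is the sum of the merged weights.
merge 1/20 + 1/10 → 3/20
merge 13/125 + 111/1000 → 43/200
merge 143/1000 + 3/20 → 293/1000
merge 19/125 + 81/500 → 157/500
merge 89/500 + 43/200 → 393/1000
merge 293/1000 + 157/500 → 607/1000
merge 393/1000 + 607/1000 → 1
L = 3/20 + 43/200 + 293/1000 + 157/500 + 393/1000 + 607/1000 + 1 = 743/250 = 2.972 bits/symbol.

2.972 bits/symbol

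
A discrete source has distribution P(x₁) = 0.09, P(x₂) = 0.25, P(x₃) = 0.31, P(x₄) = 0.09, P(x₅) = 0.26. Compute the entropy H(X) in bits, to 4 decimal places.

2.1544 bits

H = −Σ pᵢ log₂ pᵢ.
−0.09·log₂(0.09) = 0.3127
−0.25·log₂(0.25) = 0.5000
−0.31·log₂(0.31) = 0.5238
−0.09·log₂(0.09) = 0.3127
−0.26·log₂(0.26) = 0.5053
Sum ≈ 2.1544 → 2.1544 bits.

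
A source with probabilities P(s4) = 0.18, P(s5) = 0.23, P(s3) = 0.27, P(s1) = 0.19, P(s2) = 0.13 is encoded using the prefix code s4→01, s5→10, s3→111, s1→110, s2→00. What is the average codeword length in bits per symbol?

L̄ = Σ pᵢ·ℓᵢ = 0.18·2 + 0.23·2 + 0.27·3 + 0.19·3 + 0.13·2 = 2.46 bits/symbol.

2.46 bits/symbol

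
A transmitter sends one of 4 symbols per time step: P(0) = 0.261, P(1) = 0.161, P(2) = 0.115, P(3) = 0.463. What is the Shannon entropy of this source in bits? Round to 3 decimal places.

1.803 bits

H = −Σ pᵢ log₂ pᵢ.
−0.261·log₂(0.261) = 0.5058
−0.161·log₂(0.161) = 0.4242
−0.115·log₂(0.115) = 0.3588
−0.463·log₂(0.463) = 0.5144
Sum ≈ 1.8032 → 1.803 bits.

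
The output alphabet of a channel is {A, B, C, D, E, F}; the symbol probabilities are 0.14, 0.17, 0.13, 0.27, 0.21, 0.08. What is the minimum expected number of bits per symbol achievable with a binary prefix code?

Repeatedly combine the two least-probable nodes; the expected code length is the sum of the merged weights.
merge 2/25 + 13/100 → 21/100
merge 7/50 + 17/100 → 31/100
merge 21/100 + 21/100 → 21/50
merge 27/100 + 31/100 → 29/50
merge 21/50 + 29/50 → 1
L = 21/100 + 31/100 + 21/50 + 29/50 + 1 = 63/25 = 2.52 bits/symbol.

2.52 bits/symbol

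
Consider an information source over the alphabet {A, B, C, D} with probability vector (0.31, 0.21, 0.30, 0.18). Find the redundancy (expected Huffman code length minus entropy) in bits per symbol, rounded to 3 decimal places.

0.037 bits

Entropy H = −Σ p log₂ p ≈ 1.9630 bits.
Huffman merges: 9/50+21/100→39/100; 3/10+31/100→61/100; 39/100+61/100→1. L = 2 ≈ 2.0000.
L − H = 2.0000 − 1.9630 = 0.037 bits.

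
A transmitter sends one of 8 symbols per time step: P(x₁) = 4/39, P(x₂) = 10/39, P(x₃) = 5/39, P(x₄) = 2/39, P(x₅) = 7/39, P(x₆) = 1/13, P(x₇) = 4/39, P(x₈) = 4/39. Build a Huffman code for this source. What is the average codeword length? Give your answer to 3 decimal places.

Repeatedly combine the two least-probable nodes; the expected code length is the sum of the merged weights.
merge 2/39 + 1/13 → 5/39
merge 4/39 + 4/39 → 8/39
merge 4/39 + 5/39 → 3/13
merge 5/39 + 7/39 → 4/13
merge 8/39 + 3/13 → 17/39
merge 10/39 + 4/13 → 22/39
merge 17/39 + 22/39 → 1
L = 5/39 + 8/39 + 3/13 + 4/13 + 17/39 + 22/39 + 1 = 112/39 ≈ 2.872 bits/symbol.

2.872 bits/symbol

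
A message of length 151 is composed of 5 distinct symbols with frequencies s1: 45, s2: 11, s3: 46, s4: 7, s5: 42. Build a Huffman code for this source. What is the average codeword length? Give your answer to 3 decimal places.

Probabilities are the counts divided by 151.
Repeatedly combine the two least-probable nodes; the expected code length is the sum of the merged weights.
merge 7/151 + 11/151 → 18/151
merge 18/151 + 42/151 → 60/151
merge 45/151 + 46/151 → 91/151
merge 60/151 + 91/151 → 1
L = 18/151 + 60/151 + 91/151 + 1 = 320/151 ≈ 2.119 bits/symbol.

2.119 bits/symbol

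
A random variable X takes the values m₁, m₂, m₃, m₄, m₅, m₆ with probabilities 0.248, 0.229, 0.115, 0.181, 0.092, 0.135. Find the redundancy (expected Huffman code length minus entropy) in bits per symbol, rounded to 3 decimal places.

Entropy H = −Σ p log₂ p ≈ 2.4977 bits.
Huffman merges: 23/250+23/200→207/1000; 27/200+181/1000→79/250; 207/1000+229/1000→109/250; 31/125+79/250→141/250; 109/250+141/250→1. L = 2523/1000 ≈ 2.5230.
L − H = 2.5230 − 2.4977 = 0.025 bits.

0.025 bits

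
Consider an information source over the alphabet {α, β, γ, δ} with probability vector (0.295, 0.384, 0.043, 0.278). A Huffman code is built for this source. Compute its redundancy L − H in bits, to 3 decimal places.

0.179 bits

Entropy H = −Σ p log₂ p ≈ 1.7584 bits.
Huffman merges: 43/1000+139/500→321/1000; 59/200+321/1000→77/125; 48/125+77/125→1. L = 1937/1000 ≈ 1.9370.
L − H = 1.9370 − 1.7584 = 0.179 bits.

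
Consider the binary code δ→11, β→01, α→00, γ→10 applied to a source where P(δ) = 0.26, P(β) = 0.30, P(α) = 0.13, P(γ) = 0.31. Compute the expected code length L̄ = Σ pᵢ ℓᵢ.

L̄ = Σ pᵢ·ℓᵢ = 0.26·2 + 0.30·2 + 0.13·2 + 0.31·2 = 2 bits/symbol.

2 bits/symbol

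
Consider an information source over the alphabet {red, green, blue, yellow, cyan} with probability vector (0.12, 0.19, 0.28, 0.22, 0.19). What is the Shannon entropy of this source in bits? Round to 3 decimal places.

2.272 bits

H = −Σ pᵢ log₂ pᵢ.
−0.12·log₂(0.12) = 0.3671
−0.19·log₂(0.19) = 0.4552
−0.28·log₂(0.28) = 0.5142
−0.22·log₂(0.22) = 0.4806
−0.19·log₂(0.19) = 0.4552
Sum ≈ 2.2723 → 2.272 bits.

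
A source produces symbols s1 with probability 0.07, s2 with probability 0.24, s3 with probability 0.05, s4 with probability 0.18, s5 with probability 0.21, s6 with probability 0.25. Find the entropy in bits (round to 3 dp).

2.397 bits

H = −Σ pᵢ log₂ pᵢ.
−0.07·log₂(0.07) = 0.2686
−0.24·log₂(0.24) = 0.4941
−0.05·log₂(0.05) = 0.2161
−0.18·log₂(0.18) = 0.4453
−0.21·log₂(0.21) = 0.4728
−0.25·log₂(0.25) = 0.5000
Sum ≈ 2.3969 → 2.397 bits.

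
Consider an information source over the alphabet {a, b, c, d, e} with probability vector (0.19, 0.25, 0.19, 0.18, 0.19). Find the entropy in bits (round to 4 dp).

2.3110 bits

H = −Σ pᵢ log₂ pᵢ.
−0.19·log₂(0.19) = 0.4552
−0.25·log₂(0.25) = 0.5000
−0.19·log₂(0.19) = 0.4552
−0.18·log₂(0.18) = 0.4453
−0.19·log₂(0.19) = 0.4552
Sum ≈ 2.3110 → 2.3110 bits.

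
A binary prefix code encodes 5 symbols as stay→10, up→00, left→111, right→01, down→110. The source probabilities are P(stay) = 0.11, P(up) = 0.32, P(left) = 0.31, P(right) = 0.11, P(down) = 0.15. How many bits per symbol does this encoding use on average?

L̄ = Σ pᵢ·ℓᵢ = 0.11·2 + 0.32·2 + 0.31·3 + 0.11·2 + 0.15·3 = 2.46 bits/symbol.

2.46 bits/symbol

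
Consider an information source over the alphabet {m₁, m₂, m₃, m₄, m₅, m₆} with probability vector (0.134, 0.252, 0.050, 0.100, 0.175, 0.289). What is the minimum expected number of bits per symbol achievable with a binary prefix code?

Repeatedly combine the two least-probable nodes; the expected code length is the sum of the merged weights.
merge 1/20 + 1/10 → 3/20
merge 67/500 + 3/20 → 71/250
merge 7/40 + 63/250 → 427/1000
merge 71/250 + 289/1000 → 573/1000
merge 427/1000 + 573/1000 → 1
L = 3/20 + 71/250 + 427/1000 + 573/1000 + 1 = 1217/500 = 2.434 bits/symbol.

2.434 bits/symbol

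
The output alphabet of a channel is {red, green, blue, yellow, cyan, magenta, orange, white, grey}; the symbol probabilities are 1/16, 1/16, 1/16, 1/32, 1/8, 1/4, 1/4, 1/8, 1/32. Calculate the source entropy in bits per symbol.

2.8125 bits

Each probability is a power of 1/2, so log₂(1/p) is an integer.
H = Σ p·log₂(1/p) = 1/16·4 + 1/16·4 + 1/16·4 + 1/32·5 + 1/8·3 + 1/4·2 + 1/4·2 + 1/8·3 + 1/32·5 = 2.8125 bits.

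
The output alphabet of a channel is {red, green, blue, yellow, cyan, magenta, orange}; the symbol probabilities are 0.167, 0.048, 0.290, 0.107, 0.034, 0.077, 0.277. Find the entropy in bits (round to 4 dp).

2.4681 bits

H = −Σ pᵢ log₂ pᵢ.
−0.167·log₂(0.167) = 0.4312
−0.048·log₂(0.048) = 0.2103
−0.290·log₂(0.290) = 0.5179
−0.107·log₂(0.107) = 0.3450
−0.034·log₂(0.034) = 0.1659
−0.077·log₂(0.077) = 0.2848
−0.277·log₂(0.277) = 0.5130
Sum ≈ 2.4681 → 2.4681 bits.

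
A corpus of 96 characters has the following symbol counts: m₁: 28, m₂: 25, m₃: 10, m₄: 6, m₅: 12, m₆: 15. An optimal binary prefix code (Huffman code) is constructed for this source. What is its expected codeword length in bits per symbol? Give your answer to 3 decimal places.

Probabilities are the counts divided by 96.
Repeatedly combine the two least-probable nodes; the expected code length is the sum of the merged weights.
merge 1/16 + 5/48 → 1/6
merge 1/8 + 5/32 → 9/32
merge 1/6 + 25/96 → 41/96
merge 9/32 + 7/24 → 55/96
merge 41/96 + 55/96 → 1
L = 1/6 + 9/32 + 41/96 + 55/96 + 1 = 235/96 ≈ 2.448 bits/symbol.

2.448 bits/symbol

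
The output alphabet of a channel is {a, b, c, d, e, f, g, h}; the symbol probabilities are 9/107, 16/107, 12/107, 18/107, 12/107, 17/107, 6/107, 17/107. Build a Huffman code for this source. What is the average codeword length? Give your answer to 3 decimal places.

Repeatedly combine the two least-probable nodes; the expected code length is the sum of the merged weights.
merge 6/107 + 9/107 → 15/107
merge 12/107 + 12/107 → 24/107
merge 15/107 + 16/107 → 31/107
merge 17/107 + 17/107 → 34/107
merge 18/107 + 24/107 → 42/107
merge 31/107 + 34/107 → 65/107
merge 42/107 + 65/107 → 1
L = 15/107 + 24/107 + 31/107 + 34/107 + 42/107 + 65/107 + 1 = 318/107 ≈ 2.972 bits/symbol.

2.972 bits/symbol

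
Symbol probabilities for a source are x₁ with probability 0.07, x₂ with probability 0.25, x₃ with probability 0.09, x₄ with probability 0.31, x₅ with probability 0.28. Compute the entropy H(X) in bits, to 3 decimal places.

2.119 bits

H = −Σ pᵢ log₂ pᵢ.
−0.07·log₂(0.07) = 0.2686
−0.25·log₂(0.25) = 0.5000
−0.09·log₂(0.09) = 0.3127
−0.31·log₂(0.31) = 0.5238
−0.28·log₂(0.28) = 0.5142
Sum ≈ 2.1192 → 2.119 bits.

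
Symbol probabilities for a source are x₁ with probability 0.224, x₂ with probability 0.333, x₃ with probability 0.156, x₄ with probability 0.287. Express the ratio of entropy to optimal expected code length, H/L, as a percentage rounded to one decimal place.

Entropy H = −Σ p log₂ p ≈ 1.9468 bits.
Huffman merges: 39/250+28/125→19/50; 287/1000+333/1000→31/50; 19/50+31/50→1. L = 2 ≈ 2.0000.
Efficiency = H/L = 1.9468/2.0000 = 97.3%.

97.3%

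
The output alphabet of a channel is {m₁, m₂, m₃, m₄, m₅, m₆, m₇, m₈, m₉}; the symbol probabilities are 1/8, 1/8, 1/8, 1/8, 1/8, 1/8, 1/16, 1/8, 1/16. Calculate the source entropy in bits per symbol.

3.125 bits

Each probability is a power of 1/2, so log₂(1/p) is an integer.
H = Σ p·log₂(1/p) = 1/8·3 + 1/8·3 + 1/8·3 + 1/8·3 + 1/8·3 + 1/8·3 + 1/16·4 + 1/8·3 + 1/16·4 = 3.125 bits.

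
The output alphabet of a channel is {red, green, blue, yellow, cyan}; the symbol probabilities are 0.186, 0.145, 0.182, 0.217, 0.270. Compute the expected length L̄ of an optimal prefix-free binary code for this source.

2.327 bits/symbol

Repeatedly combine the two least-probable nodes; the expected code length is the sum of the merged weights.
merge 29/200 + 91/500 → 327/1000
merge 93/500 + 217/1000 → 403/1000
merge 27/100 + 327/1000 → 597/1000
merge 403/1000 + 597/1000 → 1
L = 327/1000 + 403/1000 + 597/1000 + 1 = 2327/1000 = 2.327 bits/symbol.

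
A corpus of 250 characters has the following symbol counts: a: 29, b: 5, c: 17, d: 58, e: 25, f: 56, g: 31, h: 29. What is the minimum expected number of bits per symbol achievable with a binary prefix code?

2.82 bits/symbol

Probabilities are the counts divided by 250.
Repeatedly combine the two least-probable nodes; the expected code length is the sum of the merged weights.
merge 1/50 + 17/250 → 11/125
merge 11/125 + 1/10 → 47/250
merge 29/250 + 29/250 → 29/125
merge 31/250 + 47/250 → 39/125
merge 28/125 + 29/125 → 57/125
merge 29/125 + 39/125 → 68/125
merge 57/125 + 68/125 → 1
L = 11/125 + 47/250 + 29/125 + 39/125 + 57/125 + 68/125 + 1 = 141/50 = 2.82 bits/symbol.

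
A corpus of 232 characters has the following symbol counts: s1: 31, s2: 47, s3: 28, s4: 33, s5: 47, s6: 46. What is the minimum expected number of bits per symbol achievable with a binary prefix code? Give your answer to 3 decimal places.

Probabilities are the counts divided by 232.
Repeatedly combine the two least-probable nodes; the expected code length is the sum of the merged weights.
merge 7/58 + 31/232 → 59/232
merge 33/232 + 23/116 → 79/232
merge 47/232 + 47/232 → 47/116
merge 59/232 + 79/232 → 69/116
merge 47/116 + 69/116 → 1
L = 59/232 + 79/232 + 47/116 + 69/116 + 1 = 301/116 ≈ 2.595 bits/symbol.

2.595 bits/symbol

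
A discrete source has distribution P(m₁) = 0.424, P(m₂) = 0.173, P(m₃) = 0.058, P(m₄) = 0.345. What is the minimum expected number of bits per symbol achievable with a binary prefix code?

1.807 bits/symbol

Repeatedly combine the two least-probable nodes; the expected code length is the sum of the merged weights.
merge 29/500 + 173/1000 → 231/1000
merge 231/1000 + 69/200 → 72/125
merge 53/125 + 72/125 → 1
L = 231/1000 + 72/125 + 1 = 1807/1000 = 1.807 bits/symbol.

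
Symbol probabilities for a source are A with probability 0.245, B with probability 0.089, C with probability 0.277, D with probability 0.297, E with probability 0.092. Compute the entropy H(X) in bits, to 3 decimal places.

H = −Σ pᵢ log₂ pᵢ.
−0.245·log₂(0.245) = 0.4971
−0.089·log₂(0.089) = 0.3106
−0.277·log₂(0.277) = 0.5130
−0.297·log₂(0.297) = 0.5202
−0.092·log₂(0.092) = 0.3167
Sum ≈ 2.1576 → 2.158 bits.

2.158 bits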